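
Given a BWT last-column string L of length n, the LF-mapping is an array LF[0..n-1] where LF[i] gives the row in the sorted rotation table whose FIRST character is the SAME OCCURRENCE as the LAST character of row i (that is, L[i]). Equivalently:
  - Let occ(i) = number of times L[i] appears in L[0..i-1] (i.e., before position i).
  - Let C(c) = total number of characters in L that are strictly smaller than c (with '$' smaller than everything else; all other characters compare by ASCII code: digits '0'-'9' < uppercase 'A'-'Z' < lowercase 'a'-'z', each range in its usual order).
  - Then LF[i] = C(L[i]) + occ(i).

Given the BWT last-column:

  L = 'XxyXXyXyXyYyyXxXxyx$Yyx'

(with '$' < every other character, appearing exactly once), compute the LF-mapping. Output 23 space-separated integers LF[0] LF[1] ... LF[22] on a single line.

Char counts: '$':1, 'X':7, 'Y':2, 'x':5, 'y':8
C (first-col start): C('$')=0, C('X')=1, C('Y')=8, C('x')=10, C('y')=15
L[0]='X': occ=0, LF[0]=C('X')+0=1+0=1
L[1]='x': occ=0, LF[1]=C('x')+0=10+0=10
L[2]='y': occ=0, LF[2]=C('y')+0=15+0=15
L[3]='X': occ=1, LF[3]=C('X')+1=1+1=2
L[4]='X': occ=2, LF[4]=C('X')+2=1+2=3
L[5]='y': occ=1, LF[5]=C('y')+1=15+1=16
L[6]='X': occ=3, LF[6]=C('X')+3=1+3=4
L[7]='y': occ=2, LF[7]=C('y')+2=15+2=17
L[8]='X': occ=4, LF[8]=C('X')+4=1+4=5
L[9]='y': occ=3, LF[9]=C('y')+3=15+3=18
L[10]='Y': occ=0, LF[10]=C('Y')+0=8+0=8
L[11]='y': occ=4, LF[11]=C('y')+4=15+4=19
L[12]='y': occ=5, LF[12]=C('y')+5=15+5=20
L[13]='X': occ=5, LF[13]=C('X')+5=1+5=6
L[14]='x': occ=1, LF[14]=C('x')+1=10+1=11
L[15]='X': occ=6, LF[15]=C('X')+6=1+6=7
L[16]='x': occ=2, LF[16]=C('x')+2=10+2=12
L[17]='y': occ=6, LF[17]=C('y')+6=15+6=21
L[18]='x': occ=3, LF[18]=C('x')+3=10+3=13
L[19]='$': occ=0, LF[19]=C('$')+0=0+0=0
L[20]='Y': occ=1, LF[20]=C('Y')+1=8+1=9
L[21]='y': occ=7, LF[21]=C('y')+7=15+7=22
L[22]='x': occ=4, LF[22]=C('x')+4=10+4=14

Answer: 1 10 15 2 3 16 4 17 5 18 8 19 20 6 11 7 12 21 13 0 9 22 14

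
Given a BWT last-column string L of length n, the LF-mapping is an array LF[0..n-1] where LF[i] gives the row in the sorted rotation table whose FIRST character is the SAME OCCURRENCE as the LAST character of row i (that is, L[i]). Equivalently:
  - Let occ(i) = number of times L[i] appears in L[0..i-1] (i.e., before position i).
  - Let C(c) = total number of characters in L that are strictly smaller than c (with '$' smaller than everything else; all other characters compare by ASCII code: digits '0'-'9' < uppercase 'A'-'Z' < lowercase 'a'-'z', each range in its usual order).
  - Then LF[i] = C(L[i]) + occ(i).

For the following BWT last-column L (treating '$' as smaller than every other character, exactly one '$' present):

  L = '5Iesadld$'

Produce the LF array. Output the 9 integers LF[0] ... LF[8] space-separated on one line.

Char counts: '$':1, '5':1, 'I':1, 'a':1, 'd':2, 'e':1, 'l':1, 's':1
C (first-col start): C('$')=0, C('5')=1, C('I')=2, C('a')=3, C('d')=4, C('e')=6, C('l')=7, C('s')=8
L[0]='5': occ=0, LF[0]=C('5')+0=1+0=1
L[1]='I': occ=0, LF[1]=C('I')+0=2+0=2
L[2]='e': occ=0, LF[2]=C('e')+0=6+0=6
L[3]='s': occ=0, LF[3]=C('s')+0=8+0=8
L[4]='a': occ=0, LF[4]=C('a')+0=3+0=3
L[5]='d': occ=0, LF[5]=C('d')+0=4+0=4
L[6]='l': occ=0, LF[6]=C('l')+0=7+0=7
L[7]='d': occ=1, LF[7]=C('d')+1=4+1=5
L[8]='$': occ=0, LF[8]=C('$')+0=0+0=0

Answer: 1 2 6 8 3 4 7 5 0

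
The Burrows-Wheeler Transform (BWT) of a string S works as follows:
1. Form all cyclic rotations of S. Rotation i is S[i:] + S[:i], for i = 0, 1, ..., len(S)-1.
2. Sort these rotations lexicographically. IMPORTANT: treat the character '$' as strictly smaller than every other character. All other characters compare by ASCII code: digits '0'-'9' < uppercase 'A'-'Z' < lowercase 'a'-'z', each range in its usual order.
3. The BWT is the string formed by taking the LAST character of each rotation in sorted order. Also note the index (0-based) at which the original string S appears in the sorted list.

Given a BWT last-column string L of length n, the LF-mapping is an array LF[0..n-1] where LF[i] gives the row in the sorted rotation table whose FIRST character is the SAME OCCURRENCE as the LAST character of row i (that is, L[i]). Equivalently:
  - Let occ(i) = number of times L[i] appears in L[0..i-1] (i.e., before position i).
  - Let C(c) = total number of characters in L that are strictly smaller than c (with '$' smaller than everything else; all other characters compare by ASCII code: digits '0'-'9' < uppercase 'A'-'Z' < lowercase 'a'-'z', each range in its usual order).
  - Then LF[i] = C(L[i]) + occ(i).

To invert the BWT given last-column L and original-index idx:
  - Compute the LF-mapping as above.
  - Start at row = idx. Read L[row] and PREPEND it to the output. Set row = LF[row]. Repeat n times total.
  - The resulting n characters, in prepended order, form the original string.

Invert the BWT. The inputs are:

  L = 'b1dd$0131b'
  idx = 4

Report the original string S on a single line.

Answer: 1d103bd1b$

Derivation:
LF mapping: 6 2 8 9 0 1 3 5 4 7
Walk LF starting at row 4, prepending L[row]:
  step 1: row=4, L[4]='$', prepend. Next row=LF[4]=0
  step 2: row=0, L[0]='b', prepend. Next row=LF[0]=6
  step 3: row=6, L[6]='1', prepend. Next row=LF[6]=3
  step 4: row=3, L[3]='d', prepend. Next row=LF[3]=9
  step 5: row=9, L[9]='b', prepend. Next row=LF[9]=7
  step 6: row=7, L[7]='3', prepend. Next row=LF[7]=5
  step 7: row=5, L[5]='0', prepend. Next row=LF[5]=1
  step 8: row=1, L[1]='1', prepend. Next row=LF[1]=2
  step 9: row=2, L[2]='d', prepend. Next row=LF[2]=8
  step 10: row=8, L[8]='1', prepend. Next row=LF[8]=4
Reversed output: 1d103bd1b$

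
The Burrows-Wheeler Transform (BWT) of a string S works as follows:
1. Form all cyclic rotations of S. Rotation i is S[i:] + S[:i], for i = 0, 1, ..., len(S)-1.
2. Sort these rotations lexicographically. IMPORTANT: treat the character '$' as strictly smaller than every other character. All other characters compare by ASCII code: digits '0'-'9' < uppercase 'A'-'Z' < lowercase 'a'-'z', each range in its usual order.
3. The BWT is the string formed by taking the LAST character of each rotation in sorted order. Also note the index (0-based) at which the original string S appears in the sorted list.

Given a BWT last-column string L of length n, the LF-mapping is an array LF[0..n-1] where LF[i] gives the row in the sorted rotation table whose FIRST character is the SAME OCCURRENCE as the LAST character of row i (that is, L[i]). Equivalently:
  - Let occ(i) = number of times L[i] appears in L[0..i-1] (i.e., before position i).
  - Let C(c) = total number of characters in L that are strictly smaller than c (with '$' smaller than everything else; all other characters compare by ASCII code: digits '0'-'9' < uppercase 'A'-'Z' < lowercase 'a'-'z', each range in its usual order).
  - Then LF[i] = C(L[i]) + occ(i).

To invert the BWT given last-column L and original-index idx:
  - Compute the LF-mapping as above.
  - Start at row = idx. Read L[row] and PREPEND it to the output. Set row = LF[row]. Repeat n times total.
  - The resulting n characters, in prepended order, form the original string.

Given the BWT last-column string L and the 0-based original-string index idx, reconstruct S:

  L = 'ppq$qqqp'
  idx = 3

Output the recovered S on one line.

LF mapping: 1 2 4 0 5 6 7 3
Walk LF starting at row 3, prepending L[row]:
  step 1: row=3, L[3]='$', prepend. Next row=LF[3]=0
  step 2: row=0, L[0]='p', prepend. Next row=LF[0]=1
  step 3: row=1, L[1]='p', prepend. Next row=LF[1]=2
  step 4: row=2, L[2]='q', prepend. Next row=LF[2]=4
  step 5: row=4, L[4]='q', prepend. Next row=LF[4]=5
  step 6: row=5, L[5]='q', prepend. Next row=LF[5]=6
  step 7: row=6, L[6]='q', prepend. Next row=LF[6]=7
  step 8: row=7, L[7]='p', prepend. Next row=LF[7]=3
Reversed output: pqqqqpp$

Answer: pqqqqpp$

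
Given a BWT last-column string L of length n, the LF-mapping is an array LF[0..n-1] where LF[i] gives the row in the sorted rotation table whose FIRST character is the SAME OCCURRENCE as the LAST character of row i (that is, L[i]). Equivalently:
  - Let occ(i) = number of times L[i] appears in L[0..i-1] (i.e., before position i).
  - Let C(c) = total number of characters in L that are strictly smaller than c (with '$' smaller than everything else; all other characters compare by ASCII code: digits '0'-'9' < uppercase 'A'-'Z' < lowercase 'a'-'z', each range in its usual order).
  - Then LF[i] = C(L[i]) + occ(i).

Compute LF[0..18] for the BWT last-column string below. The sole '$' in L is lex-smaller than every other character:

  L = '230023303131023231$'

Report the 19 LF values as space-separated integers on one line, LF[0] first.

Answer: 8 12 1 2 9 13 14 3 15 5 16 6 4 10 17 11 18 7 0

Derivation:
Char counts: '$':1, '0':4, '1':3, '2':4, '3':7
C (first-col start): C('$')=0, C('0')=1, C('1')=5, C('2')=8, C('3')=12
L[0]='2': occ=0, LF[0]=C('2')+0=8+0=8
L[1]='3': occ=0, LF[1]=C('3')+0=12+0=12
L[2]='0': occ=0, LF[2]=C('0')+0=1+0=1
L[3]='0': occ=1, LF[3]=C('0')+1=1+1=2
L[4]='2': occ=1, LF[4]=C('2')+1=8+1=9
L[5]='3': occ=1, LF[5]=C('3')+1=12+1=13
L[6]='3': occ=2, LF[6]=C('3')+2=12+2=14
L[7]='0': occ=2, LF[7]=C('0')+2=1+2=3
L[8]='3': occ=3, LF[8]=C('3')+3=12+3=15
L[9]='1': occ=0, LF[9]=C('1')+0=5+0=5
L[10]='3': occ=4, LF[10]=C('3')+4=12+4=16
L[11]='1': occ=1, LF[11]=C('1')+1=5+1=6
L[12]='0': occ=3, LF[12]=C('0')+3=1+3=4
L[13]='2': occ=2, LF[13]=C('2')+2=8+2=10
L[14]='3': occ=5, LF[14]=C('3')+5=12+5=17
L[15]='2': occ=3, LF[15]=C('2')+3=8+3=11
L[16]='3': occ=6, LF[16]=C('3')+6=12+6=18
L[17]='1': occ=2, LF[17]=C('1')+2=5+2=7
L[18]='$': occ=0, LF[18]=C('$')+0=0+0=0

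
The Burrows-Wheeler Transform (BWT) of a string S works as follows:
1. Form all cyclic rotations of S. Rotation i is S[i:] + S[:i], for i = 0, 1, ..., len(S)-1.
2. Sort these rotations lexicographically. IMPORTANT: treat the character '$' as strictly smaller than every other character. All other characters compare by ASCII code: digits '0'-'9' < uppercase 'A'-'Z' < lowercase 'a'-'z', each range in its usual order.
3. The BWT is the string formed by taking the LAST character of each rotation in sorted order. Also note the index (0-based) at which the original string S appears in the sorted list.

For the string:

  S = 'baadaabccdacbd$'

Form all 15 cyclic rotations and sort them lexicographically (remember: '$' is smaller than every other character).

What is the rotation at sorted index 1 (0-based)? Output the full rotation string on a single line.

Answer: aabccdacbd$baad

Derivation:
All 15 rotations (rotation i = S[i:]+S[:i]):
  rot[0] = baadaabccdacbd$
  rot[1] = aadaabccdacbd$b
  rot[2] = adaabccdacbd$ba
  rot[3] = daabccdacbd$baa
  rot[4] = aabccdacbd$baad
  rot[5] = abccdacbd$baada
  rot[6] = bccdacbd$baadaa
  rot[7] = ccdacbd$baadaab
  rot[8] = cdacbd$baadaabc
  rot[9] = dacbd$baadaabcc
  rot[10] = acbd$baadaabccd
  rot[11] = cbd$baadaabccda
  rot[12] = bd$baadaabccdac
  rot[13] = d$baadaabccdacb
  rot[14] = $baadaabccdacbd
Sorted (with $ < everything):
  sorted[0] = $baadaabccdacbd
  sorted[1] = aabccdacbd$baad
  sorted[2] = aadaabccdacbd$b
  sorted[3] = abccdacbd$baada
  sorted[4] = acbd$baadaabccd
  sorted[5] = adaabccdacbd$ba
  sorted[6] = baadaabccdacbd$
  sorted[7] = bccdacbd$baadaa
  sorted[8] = bd$baadaabccdac
  sorted[9] = cbd$baadaabccda
  sorted[10] = ccdacbd$baadaab
  sorted[11] = cdacbd$baadaabc
  sorted[12] = d$baadaabccdacb
  sorted[13] = daabccdacbd$baa
  sorted[14] = dacbd$baadaabcc
sorted[1] = aabccdacbd$baad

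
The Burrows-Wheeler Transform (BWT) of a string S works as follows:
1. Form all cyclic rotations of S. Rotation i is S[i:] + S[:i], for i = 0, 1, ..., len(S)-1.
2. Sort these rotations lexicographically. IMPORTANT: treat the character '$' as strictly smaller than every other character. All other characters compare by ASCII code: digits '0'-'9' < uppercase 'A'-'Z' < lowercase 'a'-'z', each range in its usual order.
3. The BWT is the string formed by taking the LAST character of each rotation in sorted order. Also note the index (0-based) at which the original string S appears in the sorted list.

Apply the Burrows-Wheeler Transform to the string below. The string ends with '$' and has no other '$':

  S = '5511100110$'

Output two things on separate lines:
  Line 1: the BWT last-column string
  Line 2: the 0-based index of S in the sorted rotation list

All 11 rotations (rotation i = S[i:]+S[:i]):
  rot[0] = 5511100110$
  rot[1] = 511100110$5
  rot[2] = 11100110$55
  rot[3] = 1100110$551
  rot[4] = 100110$5511
  rot[5] = 00110$55111
  rot[6] = 0110$551110
  rot[7] = 110$5511100
  rot[8] = 10$55111001
  rot[9] = 0$551110011
  rot[10] = $5511100110
Sorted (with $ < everything):
  sorted[0] = $5511100110  (last char: '0')
  sorted[1] = 0$551110011  (last char: '1')
  sorted[2] = 00110$55111  (last char: '1')
  sorted[3] = 0110$551110  (last char: '0')
  sorted[4] = 10$55111001  (last char: '1')
  sorted[5] = 100110$5511  (last char: '1')
  sorted[6] = 110$5511100  (last char: '0')
  sorted[7] = 1100110$551  (last char: '1')
  sorted[8] = 11100110$55  (last char: '5')
  sorted[9] = 511100110$5  (last char: '5')
  sorted[10] = 5511100110$  (last char: '$')
Last column: 0110110155$
Original string S is at sorted index 10

Answer: 0110110155$
10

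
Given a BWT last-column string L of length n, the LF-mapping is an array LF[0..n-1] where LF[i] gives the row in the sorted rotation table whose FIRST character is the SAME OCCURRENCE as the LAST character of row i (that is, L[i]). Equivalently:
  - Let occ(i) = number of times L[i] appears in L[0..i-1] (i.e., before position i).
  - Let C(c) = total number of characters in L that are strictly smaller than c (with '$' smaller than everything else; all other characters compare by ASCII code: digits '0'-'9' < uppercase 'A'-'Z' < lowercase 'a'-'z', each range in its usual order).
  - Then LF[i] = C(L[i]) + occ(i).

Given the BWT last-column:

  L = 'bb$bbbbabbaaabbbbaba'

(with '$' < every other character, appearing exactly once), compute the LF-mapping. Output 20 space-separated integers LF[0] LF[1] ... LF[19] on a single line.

Char counts: '$':1, 'a':6, 'b':13
C (first-col start): C('$')=0, C('a')=1, C('b')=7
L[0]='b': occ=0, LF[0]=C('b')+0=7+0=7
L[1]='b': occ=1, LF[1]=C('b')+1=7+1=8
L[2]='$': occ=0, LF[2]=C('$')+0=0+0=0
L[3]='b': occ=2, LF[3]=C('b')+2=7+2=9
L[4]='b': occ=3, LF[4]=C('b')+3=7+3=10
L[5]='b': occ=4, LF[5]=C('b')+4=7+4=11
L[6]='b': occ=5, LF[6]=C('b')+5=7+5=12
L[7]='a': occ=0, LF[7]=C('a')+0=1+0=1
L[8]='b': occ=6, LF[8]=C('b')+6=7+6=13
L[9]='b': occ=7, LF[9]=C('b')+7=7+7=14
L[10]='a': occ=1, LF[10]=C('a')+1=1+1=2
L[11]='a': occ=2, LF[11]=C('a')+2=1+2=3
L[12]='a': occ=3, LF[12]=C('a')+3=1+3=4
L[13]='b': occ=8, LF[13]=C('b')+8=7+8=15
L[14]='b': occ=9, LF[14]=C('b')+9=7+9=16
L[15]='b': occ=10, LF[15]=C('b')+10=7+10=17
L[16]='b': occ=11, LF[16]=C('b')+11=7+11=18
L[17]='a': occ=4, LF[17]=C('a')+4=1+4=5
L[18]='b': occ=12, LF[18]=C('b')+12=7+12=19
L[19]='a': occ=5, LF[19]=C('a')+5=1+5=6

Answer: 7 8 0 9 10 11 12 1 13 14 2 3 4 15 16 17 18 5 19 6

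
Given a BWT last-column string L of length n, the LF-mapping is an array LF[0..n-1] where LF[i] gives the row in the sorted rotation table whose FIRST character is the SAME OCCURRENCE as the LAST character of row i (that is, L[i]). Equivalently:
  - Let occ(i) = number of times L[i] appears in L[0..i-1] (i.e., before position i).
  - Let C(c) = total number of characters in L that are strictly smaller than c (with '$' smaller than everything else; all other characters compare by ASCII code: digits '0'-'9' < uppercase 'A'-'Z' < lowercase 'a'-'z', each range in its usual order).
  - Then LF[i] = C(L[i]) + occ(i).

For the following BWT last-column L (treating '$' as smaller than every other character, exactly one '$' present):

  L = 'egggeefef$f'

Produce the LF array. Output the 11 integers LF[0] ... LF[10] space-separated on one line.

Char counts: '$':1, 'e':4, 'f':3, 'g':3
C (first-col start): C('$')=0, C('e')=1, C('f')=5, C('g')=8
L[0]='e': occ=0, LF[0]=C('e')+0=1+0=1
L[1]='g': occ=0, LF[1]=C('g')+0=8+0=8
L[2]='g': occ=1, LF[2]=C('g')+1=8+1=9
L[3]='g': occ=2, LF[3]=C('g')+2=8+2=10
L[4]='e': occ=1, LF[4]=C('e')+1=1+1=2
L[5]='e': occ=2, LF[5]=C('e')+2=1+2=3
L[6]='f': occ=0, LF[6]=C('f')+0=5+0=5
L[7]='e': occ=3, LF[7]=C('e')+3=1+3=4
L[8]='f': occ=1, LF[8]=C('f')+1=5+1=6
L[9]='$': occ=0, LF[9]=C('$')+0=0+0=0
L[10]='f': occ=2, LF[10]=C('f')+2=5+2=7

Answer: 1 8 9 10 2 3 5 4 6 0 7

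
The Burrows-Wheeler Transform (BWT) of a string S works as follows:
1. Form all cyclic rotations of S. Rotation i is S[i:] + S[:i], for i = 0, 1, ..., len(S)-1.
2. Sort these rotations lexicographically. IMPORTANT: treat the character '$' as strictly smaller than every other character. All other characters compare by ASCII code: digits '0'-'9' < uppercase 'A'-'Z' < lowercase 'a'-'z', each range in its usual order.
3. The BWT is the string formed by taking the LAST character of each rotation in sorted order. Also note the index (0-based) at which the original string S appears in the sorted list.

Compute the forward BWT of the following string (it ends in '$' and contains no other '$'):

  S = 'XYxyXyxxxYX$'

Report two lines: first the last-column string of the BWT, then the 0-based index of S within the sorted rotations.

All 12 rotations (rotation i = S[i:]+S[:i]):
  rot[0] = XYxyXyxxxYX$
  rot[1] = YxyXyxxxYX$X
  rot[2] = xyXyxxxYX$XY
  rot[3] = yXyxxxYX$XYx
  rot[4] = XyxxxYX$XYxy
  rot[5] = yxxxYX$XYxyX
  rot[6] = xxxYX$XYxyXy
  rot[7] = xxYX$XYxyXyx
  rot[8] = xYX$XYxyXyxx
  rot[9] = YX$XYxyXyxxx
  rot[10] = X$XYxyXyxxxY
  rot[11] = $XYxyXyxxxYX
Sorted (with $ < everything):
  sorted[0] = $XYxyXyxxxYX  (last char: 'X')
  sorted[1] = X$XYxyXyxxxY  (last char: 'Y')
  sorted[2] = XYxyXyxxxYX$  (last char: '$')
  sorted[3] = XyxxxYX$XYxy  (last char: 'y')
  sorted[4] = YX$XYxyXyxxx  (last char: 'x')
  sorted[5] = YxyXyxxxYX$X  (last char: 'X')
  sorted[6] = xYX$XYxyXyxx  (last char: 'x')
  sorted[7] = xxYX$XYxyXyx  (last char: 'x')
  sorted[8] = xxxYX$XYxyXy  (last char: 'y')
  sorted[9] = xyXyxxxYX$XY  (last char: 'Y')
  sorted[10] = yXyxxxYX$XYx  (last char: 'x')
  sorted[11] = yxxxYX$XYxyX  (last char: 'X')
Last column: XY$yxXxxyYxX
Original string S is at sorted index 2

Answer: XY$yxXxxyYxX
2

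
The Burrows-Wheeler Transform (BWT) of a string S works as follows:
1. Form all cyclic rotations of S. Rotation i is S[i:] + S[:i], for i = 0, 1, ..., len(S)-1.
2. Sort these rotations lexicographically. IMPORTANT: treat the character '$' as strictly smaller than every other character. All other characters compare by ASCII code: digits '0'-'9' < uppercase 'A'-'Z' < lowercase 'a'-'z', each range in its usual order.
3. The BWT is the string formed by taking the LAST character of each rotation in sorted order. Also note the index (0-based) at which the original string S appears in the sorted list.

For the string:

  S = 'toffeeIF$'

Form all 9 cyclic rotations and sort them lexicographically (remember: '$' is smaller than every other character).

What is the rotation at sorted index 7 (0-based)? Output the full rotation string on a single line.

All 9 rotations (rotation i = S[i:]+S[:i]):
  rot[0] = toffeeIF$
  rot[1] = offeeIF$t
  rot[2] = ffeeIF$to
  rot[3] = feeIF$tof
  rot[4] = eeIF$toff
  rot[5] = eIF$toffe
  rot[6] = IF$toffee
  rot[7] = F$toffeeI
  rot[8] = $toffeeIF
Sorted (with $ < everything):
  sorted[0] = $toffeeIF
  sorted[1] = F$toffeeI
  sorted[2] = IF$toffee
  sorted[3] = eIF$toffe
  sorted[4] = eeIF$toff
  sorted[5] = feeIF$tof
  sorted[6] = ffeeIF$to
  sorted[7] = offeeIF$t
  sorted[8] = toffeeIF$
sorted[7] = offeeIF$t

Answer: offeeIF$t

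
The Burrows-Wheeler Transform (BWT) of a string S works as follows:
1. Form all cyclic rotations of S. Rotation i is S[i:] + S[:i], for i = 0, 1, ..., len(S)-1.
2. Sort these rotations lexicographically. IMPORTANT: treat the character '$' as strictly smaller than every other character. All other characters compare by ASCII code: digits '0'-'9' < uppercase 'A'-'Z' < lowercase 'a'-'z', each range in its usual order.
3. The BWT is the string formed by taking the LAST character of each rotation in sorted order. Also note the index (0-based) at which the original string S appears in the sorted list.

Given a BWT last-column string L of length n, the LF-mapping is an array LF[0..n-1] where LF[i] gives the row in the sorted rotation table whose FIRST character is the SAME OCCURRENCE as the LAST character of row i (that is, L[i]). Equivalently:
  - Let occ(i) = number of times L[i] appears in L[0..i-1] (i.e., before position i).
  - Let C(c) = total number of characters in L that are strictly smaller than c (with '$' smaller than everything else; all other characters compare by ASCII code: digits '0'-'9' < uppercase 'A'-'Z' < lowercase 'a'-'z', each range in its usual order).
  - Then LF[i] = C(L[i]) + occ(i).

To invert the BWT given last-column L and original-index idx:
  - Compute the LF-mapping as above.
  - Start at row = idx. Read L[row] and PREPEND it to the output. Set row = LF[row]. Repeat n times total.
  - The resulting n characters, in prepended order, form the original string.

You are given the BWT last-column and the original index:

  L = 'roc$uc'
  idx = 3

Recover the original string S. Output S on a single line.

LF mapping: 4 3 1 0 5 2
Walk LF starting at row 3, prepending L[row]:
  step 1: row=3, L[3]='$', prepend. Next row=LF[3]=0
  step 2: row=0, L[0]='r', prepend. Next row=LF[0]=4
  step 3: row=4, L[4]='u', prepend. Next row=LF[4]=5
  step 4: row=5, L[5]='c', prepend. Next row=LF[5]=2
  step 5: row=2, L[2]='c', prepend. Next row=LF[2]=1
  step 6: row=1, L[1]='o', prepend. Next row=LF[1]=3
Reversed output: occur$

Answer: occur$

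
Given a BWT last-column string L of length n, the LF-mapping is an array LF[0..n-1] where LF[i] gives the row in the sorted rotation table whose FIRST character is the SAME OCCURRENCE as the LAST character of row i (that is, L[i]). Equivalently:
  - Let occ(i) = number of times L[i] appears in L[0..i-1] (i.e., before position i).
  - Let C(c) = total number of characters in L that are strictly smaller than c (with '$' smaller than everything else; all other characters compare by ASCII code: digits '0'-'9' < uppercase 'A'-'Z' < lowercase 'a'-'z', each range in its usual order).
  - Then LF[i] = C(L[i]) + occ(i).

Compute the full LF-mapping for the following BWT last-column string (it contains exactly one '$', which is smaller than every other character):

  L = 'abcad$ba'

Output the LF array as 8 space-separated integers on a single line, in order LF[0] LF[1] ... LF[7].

Answer: 1 4 6 2 7 0 5 3

Derivation:
Char counts: '$':1, 'a':3, 'b':2, 'c':1, 'd':1
C (first-col start): C('$')=0, C('a')=1, C('b')=4, C('c')=6, C('d')=7
L[0]='a': occ=0, LF[0]=C('a')+0=1+0=1
L[1]='b': occ=0, LF[1]=C('b')+0=4+0=4
L[2]='c': occ=0, LF[2]=C('c')+0=6+0=6
L[3]='a': occ=1, LF[3]=C('a')+1=1+1=2
L[4]='d': occ=0, LF[4]=C('d')+0=7+0=7
L[5]='$': occ=0, LF[5]=C('$')+0=0+0=0
L[6]='b': occ=1, LF[6]=C('b')+1=4+1=5
L[7]='a': occ=2, LF[7]=C('a')+2=1+2=3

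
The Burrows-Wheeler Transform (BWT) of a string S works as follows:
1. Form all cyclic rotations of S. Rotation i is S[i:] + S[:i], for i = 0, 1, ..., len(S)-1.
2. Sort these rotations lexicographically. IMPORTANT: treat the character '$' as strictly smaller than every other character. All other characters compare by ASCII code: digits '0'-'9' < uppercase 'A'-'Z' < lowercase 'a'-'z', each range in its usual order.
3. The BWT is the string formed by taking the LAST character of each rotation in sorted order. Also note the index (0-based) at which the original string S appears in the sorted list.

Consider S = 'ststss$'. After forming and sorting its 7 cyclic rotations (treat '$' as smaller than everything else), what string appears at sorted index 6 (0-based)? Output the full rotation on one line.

Answer: tstss$s

Derivation:
All 7 rotations (rotation i = S[i:]+S[:i]):
  rot[0] = ststss$
  rot[1] = tstss$s
  rot[2] = stss$st
  rot[3] = tss$sts
  rot[4] = ss$stst
  rot[5] = s$ststs
  rot[6] = $ststss
Sorted (with $ < everything):
  sorted[0] = $ststss
  sorted[1] = s$ststs
  sorted[2] = ss$stst
  sorted[3] = stss$st
  sorted[4] = ststss$
  sorted[5] = tss$sts
  sorted[6] = tstss$s
sorted[6] = tstss$s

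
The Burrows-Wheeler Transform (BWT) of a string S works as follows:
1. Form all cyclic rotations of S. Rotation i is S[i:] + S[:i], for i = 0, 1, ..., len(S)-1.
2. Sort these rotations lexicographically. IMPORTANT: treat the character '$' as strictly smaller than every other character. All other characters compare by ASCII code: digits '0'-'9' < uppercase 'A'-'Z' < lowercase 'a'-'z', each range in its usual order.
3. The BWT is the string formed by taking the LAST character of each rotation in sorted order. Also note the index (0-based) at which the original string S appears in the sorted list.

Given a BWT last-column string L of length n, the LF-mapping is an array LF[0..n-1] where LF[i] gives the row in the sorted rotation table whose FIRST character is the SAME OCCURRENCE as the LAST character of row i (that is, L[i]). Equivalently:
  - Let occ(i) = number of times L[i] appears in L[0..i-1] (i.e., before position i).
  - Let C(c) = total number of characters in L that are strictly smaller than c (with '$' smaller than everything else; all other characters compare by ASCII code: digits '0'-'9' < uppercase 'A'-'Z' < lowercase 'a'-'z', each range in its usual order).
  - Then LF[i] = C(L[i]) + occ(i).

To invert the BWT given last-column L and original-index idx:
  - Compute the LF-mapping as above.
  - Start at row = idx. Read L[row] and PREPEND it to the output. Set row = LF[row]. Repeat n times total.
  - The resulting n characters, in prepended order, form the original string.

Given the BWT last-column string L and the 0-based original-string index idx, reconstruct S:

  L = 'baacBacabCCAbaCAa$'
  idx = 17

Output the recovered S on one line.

LF mapping: 13 7 8 16 3 9 17 10 14 4 5 1 15 11 6 2 12 0
Walk LF starting at row 17, prepending L[row]:
  step 1: row=17, L[17]='$', prepend. Next row=LF[17]=0
  step 2: row=0, L[0]='b', prepend. Next row=LF[0]=13
  step 3: row=13, L[13]='a', prepend. Next row=LF[13]=11
  step 4: row=11, L[11]='A', prepend. Next row=LF[11]=1
  step 5: row=1, L[1]='a', prepend. Next row=LF[1]=7
  step 6: row=7, L[7]='a', prepend. Next row=LF[7]=10
  step 7: row=10, L[10]='C', prepend. Next row=LF[10]=5
  step 8: row=5, L[5]='a', prepend. Next row=LF[5]=9
  step 9: row=9, L[9]='C', prepend. Next row=LF[9]=4
  step 10: row=4, L[4]='B', prepend. Next row=LF[4]=3
  step 11: row=3, L[3]='c', prepend. Next row=LF[3]=16
  step 12: row=16, L[16]='a', prepend. Next row=LF[16]=12
  step 13: row=12, L[12]='b', prepend. Next row=LF[12]=15
  step 14: row=15, L[15]='A', prepend. Next row=LF[15]=2
  step 15: row=2, L[2]='a', prepend. Next row=LF[2]=8
  step 16: row=8, L[8]='b', prepend. Next row=LF[8]=14
  step 17: row=14, L[14]='C', prepend. Next row=LF[14]=6
  step 18: row=6, L[6]='c', prepend. Next row=LF[6]=17
Reversed output: cCbaAbacBCaCaaAab$

Answer: cCbaAbacBCaCaaAab$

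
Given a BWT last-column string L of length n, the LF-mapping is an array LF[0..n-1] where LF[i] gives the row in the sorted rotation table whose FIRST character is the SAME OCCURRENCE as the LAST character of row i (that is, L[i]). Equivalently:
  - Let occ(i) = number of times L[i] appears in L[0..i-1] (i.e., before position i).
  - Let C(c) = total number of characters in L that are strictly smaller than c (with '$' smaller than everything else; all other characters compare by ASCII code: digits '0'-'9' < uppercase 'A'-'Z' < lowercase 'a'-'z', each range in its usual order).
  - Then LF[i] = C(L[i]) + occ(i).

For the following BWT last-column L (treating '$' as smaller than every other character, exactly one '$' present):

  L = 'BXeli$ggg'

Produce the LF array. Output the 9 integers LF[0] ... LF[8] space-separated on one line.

Char counts: '$':1, 'B':1, 'X':1, 'e':1, 'g':3, 'i':1, 'l':1
C (first-col start): C('$')=0, C('B')=1, C('X')=2, C('e')=3, C('g')=4, C('i')=7, C('l')=8
L[0]='B': occ=0, LF[0]=C('B')+0=1+0=1
L[1]='X': occ=0, LF[1]=C('X')+0=2+0=2
L[2]='e': occ=0, LF[2]=C('e')+0=3+0=3
L[3]='l': occ=0, LF[3]=C('l')+0=8+0=8
L[4]='i': occ=0, LF[4]=C('i')+0=7+0=7
L[5]='$': occ=0, LF[5]=C('$')+0=0+0=0
L[6]='g': occ=0, LF[6]=C('g')+0=4+0=4
L[7]='g': occ=1, LF[7]=C('g')+1=4+1=5
L[8]='g': occ=2, LF[8]=C('g')+2=4+2=6

Answer: 1 2 3 8 7 0 4 5 6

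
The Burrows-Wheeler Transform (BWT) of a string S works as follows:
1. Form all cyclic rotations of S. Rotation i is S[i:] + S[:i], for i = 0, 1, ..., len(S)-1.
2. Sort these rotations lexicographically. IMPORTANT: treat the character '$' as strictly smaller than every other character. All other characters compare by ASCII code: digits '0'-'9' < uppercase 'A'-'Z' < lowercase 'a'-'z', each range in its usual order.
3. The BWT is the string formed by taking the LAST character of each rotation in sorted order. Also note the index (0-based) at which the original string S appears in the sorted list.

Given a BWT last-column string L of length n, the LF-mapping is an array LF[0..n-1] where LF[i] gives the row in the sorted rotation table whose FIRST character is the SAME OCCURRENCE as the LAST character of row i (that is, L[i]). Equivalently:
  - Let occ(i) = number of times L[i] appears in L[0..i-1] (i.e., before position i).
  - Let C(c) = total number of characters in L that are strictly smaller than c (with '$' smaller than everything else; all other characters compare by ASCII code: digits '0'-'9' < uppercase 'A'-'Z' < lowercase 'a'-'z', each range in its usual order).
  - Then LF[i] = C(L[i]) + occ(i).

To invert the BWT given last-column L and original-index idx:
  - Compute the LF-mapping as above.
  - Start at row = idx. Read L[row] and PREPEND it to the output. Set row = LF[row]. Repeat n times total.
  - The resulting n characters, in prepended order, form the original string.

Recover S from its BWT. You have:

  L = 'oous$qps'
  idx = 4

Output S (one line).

LF mapping: 1 2 7 5 0 4 3 6
Walk LF starting at row 4, prepending L[row]:
  step 1: row=4, L[4]='$', prepend. Next row=LF[4]=0
  step 2: row=0, L[0]='o', prepend. Next row=LF[0]=1
  step 3: row=1, L[1]='o', prepend. Next row=LF[1]=2
  step 4: row=2, L[2]='u', prepend. Next row=LF[2]=7
  step 5: row=7, L[7]='s', prepend. Next row=LF[7]=6
  step 6: row=6, L[6]='p', prepend. Next row=LF[6]=3
  step 7: row=3, L[3]='s', prepend. Next row=LF[3]=5
  step 8: row=5, L[5]='q', prepend. Next row=LF[5]=4
Reversed output: qspsuoo$

Answer: qspsuoo$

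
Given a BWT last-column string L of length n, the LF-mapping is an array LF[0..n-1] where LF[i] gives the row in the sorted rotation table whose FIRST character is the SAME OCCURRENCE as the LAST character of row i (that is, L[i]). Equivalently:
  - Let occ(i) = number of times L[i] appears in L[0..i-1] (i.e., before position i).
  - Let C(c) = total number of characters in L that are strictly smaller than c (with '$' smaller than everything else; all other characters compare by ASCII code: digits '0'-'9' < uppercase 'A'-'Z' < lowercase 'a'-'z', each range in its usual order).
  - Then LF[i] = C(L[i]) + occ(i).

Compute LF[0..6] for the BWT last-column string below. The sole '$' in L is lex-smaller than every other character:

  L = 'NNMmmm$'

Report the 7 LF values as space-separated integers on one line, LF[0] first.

Answer: 2 3 1 4 5 6 0

Derivation:
Char counts: '$':1, 'M':1, 'N':2, 'm':3
C (first-col start): C('$')=0, C('M')=1, C('N')=2, C('m')=4
L[0]='N': occ=0, LF[0]=C('N')+0=2+0=2
L[1]='N': occ=1, LF[1]=C('N')+1=2+1=3
L[2]='M': occ=0, LF[2]=C('M')+0=1+0=1
L[3]='m': occ=0, LF[3]=C('m')+0=4+0=4
L[4]='m': occ=1, LF[4]=C('m')+1=4+1=5
L[5]='m': occ=2, LF[5]=C('m')+2=4+2=6
L[6]='$': occ=0, LF[6]=C('$')+0=0+0=0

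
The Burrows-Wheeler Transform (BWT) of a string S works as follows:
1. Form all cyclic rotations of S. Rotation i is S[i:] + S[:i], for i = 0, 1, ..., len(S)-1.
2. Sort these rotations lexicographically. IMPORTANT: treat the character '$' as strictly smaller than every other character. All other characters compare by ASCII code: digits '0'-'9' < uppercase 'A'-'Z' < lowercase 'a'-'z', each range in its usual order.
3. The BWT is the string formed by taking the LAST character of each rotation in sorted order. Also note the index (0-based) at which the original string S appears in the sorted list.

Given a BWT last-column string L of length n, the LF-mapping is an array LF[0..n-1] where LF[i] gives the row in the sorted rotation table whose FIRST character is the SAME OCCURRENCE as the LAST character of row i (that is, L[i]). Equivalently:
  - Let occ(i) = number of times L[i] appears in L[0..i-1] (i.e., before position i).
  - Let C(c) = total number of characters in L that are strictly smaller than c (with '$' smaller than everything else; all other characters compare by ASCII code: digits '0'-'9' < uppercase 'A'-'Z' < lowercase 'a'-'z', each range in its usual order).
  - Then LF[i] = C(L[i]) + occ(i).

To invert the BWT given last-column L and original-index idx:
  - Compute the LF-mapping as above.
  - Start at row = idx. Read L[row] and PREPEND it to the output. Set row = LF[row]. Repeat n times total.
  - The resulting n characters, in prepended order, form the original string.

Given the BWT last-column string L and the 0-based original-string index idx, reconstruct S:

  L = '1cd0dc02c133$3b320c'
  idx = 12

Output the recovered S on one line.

Answer: bc133c33c00d022cd1$

Derivation:
LF mapping: 4 13 17 1 18 14 2 6 15 5 8 9 0 10 12 11 7 3 16
Walk LF starting at row 12, prepending L[row]:
  step 1: row=12, L[12]='$', prepend. Next row=LF[12]=0
  step 2: row=0, L[0]='1', prepend. Next row=LF[0]=4
  step 3: row=4, L[4]='d', prepend. Next row=LF[4]=18
  step 4: row=18, L[18]='c', prepend. Next row=LF[18]=16
  step 5: row=16, L[16]='2', prepend. Next row=LF[16]=7
  step 6: row=7, L[7]='2', prepend. Next row=LF[7]=6
  step 7: row=6, L[6]='0', prepend. Next row=LF[6]=2
  step 8: row=2, L[2]='d', prepend. Next row=LF[2]=17
  step 9: row=17, L[17]='0', prepend. Next row=LF[17]=3
  step 10: row=3, L[3]='0', prepend. Next row=LF[3]=1
  step 11: row=1, L[1]='c', prepend. Next row=LF[1]=13
  step 12: row=13, L[13]='3', prepend. Next row=LF[13]=10
  step 13: row=10, L[10]='3', prepend. Next row=LF[10]=8
  step 14: row=8, L[8]='c', prepend. Next row=LF[8]=15
  step 15: row=15, L[15]='3', prepend. Next row=LF[15]=11
  step 16: row=11, L[11]='3', prepend. Next row=LF[11]=9
  step 17: row=9, L[9]='1', prepend. Next row=LF[9]=5
  step 18: row=5, L[5]='c', prepend. Next row=LF[5]=14
  step 19: row=14, L[14]='b', prepend. Next row=LF[14]=12
Reversed output: bc133c33c00d022cd1$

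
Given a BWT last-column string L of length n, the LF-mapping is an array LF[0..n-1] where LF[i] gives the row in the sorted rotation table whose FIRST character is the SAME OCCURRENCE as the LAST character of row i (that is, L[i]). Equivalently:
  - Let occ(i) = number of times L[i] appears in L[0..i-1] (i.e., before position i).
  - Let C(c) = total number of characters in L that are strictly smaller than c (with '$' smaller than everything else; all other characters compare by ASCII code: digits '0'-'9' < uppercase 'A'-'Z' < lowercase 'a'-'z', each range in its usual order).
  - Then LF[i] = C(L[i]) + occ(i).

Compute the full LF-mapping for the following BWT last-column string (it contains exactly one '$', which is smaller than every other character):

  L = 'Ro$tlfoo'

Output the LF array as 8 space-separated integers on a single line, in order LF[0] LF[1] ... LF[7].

Answer: 1 4 0 7 3 2 5 6

Derivation:
Char counts: '$':1, 'R':1, 'f':1, 'l':1, 'o':3, 't':1
C (first-col start): C('$')=0, C('R')=1, C('f')=2, C('l')=3, C('o')=4, C('t')=7
L[0]='R': occ=0, LF[0]=C('R')+0=1+0=1
L[1]='o': occ=0, LF[1]=C('o')+0=4+0=4
L[2]='$': occ=0, LF[2]=C('$')+0=0+0=0
L[3]='t': occ=0, LF[3]=C('t')+0=7+0=7
L[4]='l': occ=0, LF[4]=C('l')+0=3+0=3
L[5]='f': occ=0, LF[5]=C('f')+0=2+0=2
L[6]='o': occ=1, LF[6]=C('o')+1=4+1=5
L[7]='o': occ=2, LF[7]=C('o')+2=4+2=6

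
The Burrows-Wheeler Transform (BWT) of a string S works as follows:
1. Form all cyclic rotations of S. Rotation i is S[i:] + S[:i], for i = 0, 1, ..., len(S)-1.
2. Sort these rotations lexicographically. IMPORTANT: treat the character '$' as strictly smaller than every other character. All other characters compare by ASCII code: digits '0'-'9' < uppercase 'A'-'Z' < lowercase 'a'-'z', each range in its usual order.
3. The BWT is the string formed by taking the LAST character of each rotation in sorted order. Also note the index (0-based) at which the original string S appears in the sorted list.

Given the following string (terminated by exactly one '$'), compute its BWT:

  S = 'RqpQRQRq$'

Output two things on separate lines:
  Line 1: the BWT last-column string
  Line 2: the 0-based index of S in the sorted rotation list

All 9 rotations (rotation i = S[i:]+S[:i]):
  rot[0] = RqpQRQRq$
  rot[1] = qpQRQRq$R
  rot[2] = pQRQRq$Rq
  rot[3] = QRQRq$Rqp
  rot[4] = RQRq$RqpQ
  rot[5] = QRq$RqpQR
  rot[6] = Rq$RqpQRQ
  rot[7] = q$RqpQRQR
  rot[8] = $RqpQRQRq
Sorted (with $ < everything):
  sorted[0] = $RqpQRQRq  (last char: 'q')
  sorted[1] = QRQRq$Rqp  (last char: 'p')
  sorted[2] = QRq$RqpQR  (last char: 'R')
  sorted[3] = RQRq$RqpQ  (last char: 'Q')
  sorted[4] = Rq$RqpQRQ  (last char: 'Q')
  sorted[5] = RqpQRQRq$  (last char: '$')
  sorted[6] = pQRQRq$Rq  (last char: 'q')
  sorted[7] = q$RqpQRQR  (last char: 'R')
  sorted[8] = qpQRQRq$R  (last char: 'R')
Last column: qpRQQ$qRR
Original string S is at sorted index 5

Answer: qpRQQ$qRR
5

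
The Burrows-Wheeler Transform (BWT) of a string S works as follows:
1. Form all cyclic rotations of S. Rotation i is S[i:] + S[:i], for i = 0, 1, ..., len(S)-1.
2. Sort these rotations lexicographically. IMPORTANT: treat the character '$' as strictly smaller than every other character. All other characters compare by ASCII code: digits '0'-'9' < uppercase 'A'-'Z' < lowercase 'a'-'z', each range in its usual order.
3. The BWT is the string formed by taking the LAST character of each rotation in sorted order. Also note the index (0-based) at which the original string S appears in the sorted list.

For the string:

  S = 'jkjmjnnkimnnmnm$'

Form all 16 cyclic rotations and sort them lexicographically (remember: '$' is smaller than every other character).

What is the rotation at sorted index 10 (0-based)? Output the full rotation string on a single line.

All 16 rotations (rotation i = S[i:]+S[:i]):
  rot[0] = jkjmjnnkimnnmnm$
  rot[1] = kjmjnnkimnnmnm$j
  rot[2] = jmjnnkimnnmnm$jk
  rot[3] = mjnnkimnnmnm$jkj
  rot[4] = jnnkimnnmnm$jkjm
  rot[5] = nnkimnnmnm$jkjmj
  rot[6] = nkimnnmnm$jkjmjn
  rot[7] = kimnnmnm$jkjmjnn
  rot[8] = imnnmnm$jkjmjnnk
  rot[9] = mnnmnm$jkjmjnnki
  rot[10] = nnmnm$jkjmjnnkim
  rot[11] = nmnm$jkjmjnnkimn
  rot[12] = mnm$jkjmjnnkimnn
  rot[13] = nm$jkjmjnnkimnnm
  rot[14] = m$jkjmjnnkimnnmn
  rot[15] = $jkjmjnnkimnnmnm
Sorted (with $ < everything):
  sorted[0] = $jkjmjnnkimnnmnm
  sorted[1] = imnnmnm$jkjmjnnk
  sorted[2] = jkjmjnnkimnnmnm$
  sorted[3] = jmjnnkimnnmnm$jk
  sorted[4] = jnnkimnnmnm$jkjm
  sorted[5] = kimnnmnm$jkjmjnn
  sorted[6] = kjmjnnkimnnmnm$j
  sorted[7] = m$jkjmjnnkimnnmn
  sorted[8] = mjnnkimnnmnm$jkj
  sorted[9] = mnm$jkjmjnnkimnn
  sorted[10] = mnnmnm$jkjmjnnki
  sorted[11] = nkimnnmnm$jkjmjn
  sorted[12] = nm$jkjmjnnkimnnm
  sorted[13] = nmnm$jkjmjnnkimn
  sorted[14] = nnkimnnmnm$jkjmj
  sorted[15] = nnmnm$jkjmjnnkim
sorted[10] = mnnmnm$jkjmjnnki

Answer: mnnmnm$jkjmjnnki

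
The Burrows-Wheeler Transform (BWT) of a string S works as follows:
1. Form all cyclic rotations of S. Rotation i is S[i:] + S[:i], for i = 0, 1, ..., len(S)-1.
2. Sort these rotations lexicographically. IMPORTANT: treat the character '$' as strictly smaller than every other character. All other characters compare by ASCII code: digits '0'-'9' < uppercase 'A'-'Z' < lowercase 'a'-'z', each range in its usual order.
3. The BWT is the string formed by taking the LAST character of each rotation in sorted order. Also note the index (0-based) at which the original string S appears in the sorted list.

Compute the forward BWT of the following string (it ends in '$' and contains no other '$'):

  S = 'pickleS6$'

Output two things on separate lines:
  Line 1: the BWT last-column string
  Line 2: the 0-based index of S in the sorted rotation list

All 9 rotations (rotation i = S[i:]+S[:i]):
  rot[0] = pickleS6$
  rot[1] = ickleS6$p
  rot[2] = ckleS6$pi
  rot[3] = kleS6$pic
  rot[4] = leS6$pick
  rot[5] = eS6$pickl
  rot[6] = S6$pickle
  rot[7] = 6$pickleS
  rot[8] = $pickleS6
Sorted (with $ < everything):
  sorted[0] = $pickleS6  (last char: '6')
  sorted[1] = 6$pickleS  (last char: 'S')
  sorted[2] = S6$pickle  (last char: 'e')
  sorted[3] = ckleS6$pi  (last char: 'i')
  sorted[4] = eS6$pickl  (last char: 'l')
  sorted[5] = ickleS6$p  (last char: 'p')
  sorted[6] = kleS6$pic  (last char: 'c')
  sorted[7] = leS6$pick  (last char: 'k')
  sorted[8] = pickleS6$  (last char: '$')
Last column: 6Seilpck$
Original string S is at sorted index 8

Answer: 6Seilpck$
8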